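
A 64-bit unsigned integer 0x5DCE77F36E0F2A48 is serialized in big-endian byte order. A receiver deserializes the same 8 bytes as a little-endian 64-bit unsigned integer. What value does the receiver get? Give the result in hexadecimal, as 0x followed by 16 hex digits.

0x482A0F6EF377CE5D

Stored big-endian, the bytes at ascending addresses are 5D CE 77 F3 6E 0F 2A 48.
Read back as little-endian, the first byte is least significant, giving 0x482A0F6EF377CE5D.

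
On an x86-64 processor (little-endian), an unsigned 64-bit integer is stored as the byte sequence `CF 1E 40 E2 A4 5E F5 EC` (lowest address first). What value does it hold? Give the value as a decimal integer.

17074657624508604111

Little-endian stores the least-significant byte at the lowest address.
Reassemble most-significant byte first: EC F5 5E A4 E2 40 1E CF → 0xECF55EA4E2401ECF.
0xECF55EA4E2401ECF = 17074657624508604111.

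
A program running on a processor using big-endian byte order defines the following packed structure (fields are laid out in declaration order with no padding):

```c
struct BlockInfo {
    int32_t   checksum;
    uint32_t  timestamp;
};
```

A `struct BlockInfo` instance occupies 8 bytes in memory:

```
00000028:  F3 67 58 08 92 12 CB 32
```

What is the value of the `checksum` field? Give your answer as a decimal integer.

`checksum` is the first field, at byte offset 0, occupying 4 bytes.
Bytes at offsets 0..3: F3 67 58 08.
Big-endian: lowest address holds the most-significant byte.
The bytes are already most-significant first: 0xF3675808.
Top bit is set, so as a signed 32-bit value this is 0xF3675808 − 2^32 = -211331064.

-211331064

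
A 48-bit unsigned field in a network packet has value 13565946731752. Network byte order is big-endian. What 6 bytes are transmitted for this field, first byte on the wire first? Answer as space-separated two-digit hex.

13565946731752 in hexadecimal, padded to 48 bits, is 0x0C56916F9CE8.
Split into bytes (most-significant first): 0C 56 91 6F 9C E8.
In big-endian order the high byte comes first in memory.
So the memory order matches the most-significant-first order: 0C 56 91 6F 9C E8.

0C 56 91 6F 9C E8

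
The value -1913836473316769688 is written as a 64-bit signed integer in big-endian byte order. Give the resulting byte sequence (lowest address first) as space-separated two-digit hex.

Two's complement of -1913836473316769688 in 64 bits: 1913836473316769688 = 0x1A8F5021EE3B7F98; invert → 0xE570AFDE11C48067; add 1 → 0xE570AFDE11C48068.
Split into bytes (most-significant first): E5 70 AF DE 11 C4 80 68.
In big-endian order the high byte comes first in memory.
So the memory order matches the most-significant-first order: E5 70 AF DE 11 C4 80 68.

E5 70 AF DE 11 C4 80 68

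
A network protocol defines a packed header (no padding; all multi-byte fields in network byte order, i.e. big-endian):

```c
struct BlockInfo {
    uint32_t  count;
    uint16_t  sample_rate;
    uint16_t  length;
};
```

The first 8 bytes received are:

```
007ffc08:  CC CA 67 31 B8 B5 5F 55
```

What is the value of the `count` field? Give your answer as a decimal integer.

`count` is the first field, at byte offset 0, occupying 4 bytes.
Bytes at offsets 0..3: CC CA 67 31.
Big-endian stores the most-significant byte at the lowest address.
The bytes are already most-significant first: 0xCCCA6731.
0xCCCA6731 = 3435816753.

3435816753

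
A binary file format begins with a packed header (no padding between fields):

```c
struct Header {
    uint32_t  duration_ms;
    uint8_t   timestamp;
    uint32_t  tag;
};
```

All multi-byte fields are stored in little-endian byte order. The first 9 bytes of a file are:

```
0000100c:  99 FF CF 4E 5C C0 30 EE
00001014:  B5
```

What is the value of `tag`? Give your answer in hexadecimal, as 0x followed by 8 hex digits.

0xB5EE30C0

`tag` follows `duration_ms` (4 B), `timestamp` (1 B), so it starts at offset 4 + 1 = 5 and occupies 4 bytes.
Bytes at offsets 5..8: C0 30 EE B5.
Little-endian: lowest address holds the least-significant byte.
Reassemble most-significant byte first: B5 EE 30 C0 → 0xB5EE30C0.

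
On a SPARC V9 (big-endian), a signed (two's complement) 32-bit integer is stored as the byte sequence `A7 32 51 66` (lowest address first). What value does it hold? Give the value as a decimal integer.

In big-endian order the high byte comes first in memory.
The bytes are already most-significant first: 0xA7325166.
Top bit is set, so as a signed 32-bit value this is 0xA7325166 − 2^32 = -1489874586.

-1489874586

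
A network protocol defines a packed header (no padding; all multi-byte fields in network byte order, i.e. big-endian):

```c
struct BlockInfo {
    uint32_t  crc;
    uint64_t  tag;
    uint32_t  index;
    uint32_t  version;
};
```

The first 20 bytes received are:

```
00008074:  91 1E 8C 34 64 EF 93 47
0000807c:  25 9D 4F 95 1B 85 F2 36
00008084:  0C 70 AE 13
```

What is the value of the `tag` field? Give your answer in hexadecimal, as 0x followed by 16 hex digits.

`tag` follows `crc` (4 bytes), so it starts at byte offset 4 and occupies 8 bytes.
Bytes at offsets 4..11: 64 EF 93 47 25 9D 4F 95.
In big-endian order the high byte comes first in memory.
The bytes are already most-significant first: 0x64EF9347259D4F95.

0x64EF9347259D4F95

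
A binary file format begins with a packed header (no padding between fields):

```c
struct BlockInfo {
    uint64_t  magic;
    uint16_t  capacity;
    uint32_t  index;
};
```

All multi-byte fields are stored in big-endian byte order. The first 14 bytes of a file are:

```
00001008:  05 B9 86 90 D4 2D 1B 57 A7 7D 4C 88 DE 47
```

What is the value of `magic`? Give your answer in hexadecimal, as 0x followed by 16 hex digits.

`magic` is the first field, at byte offset 0, occupying 8 bytes.
Bytes at offsets 0..7: 05 B9 86 90 D4 2D 1B 57.
Big-endian stores the most-significant byte at the lowest address.
The bytes are already most-significant first: 0x05B98690D42D1B57.

0x05B98690D42D1B57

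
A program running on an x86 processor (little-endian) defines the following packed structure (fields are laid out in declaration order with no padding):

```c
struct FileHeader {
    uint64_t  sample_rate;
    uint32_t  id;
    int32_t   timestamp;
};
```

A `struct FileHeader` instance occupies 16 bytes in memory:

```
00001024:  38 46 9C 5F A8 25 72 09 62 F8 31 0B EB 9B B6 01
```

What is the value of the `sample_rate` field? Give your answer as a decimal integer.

`sample_rate` is the first field, at byte offset 0, occupying 8 bytes.
Bytes at offsets 0..7: 38 46 9C 5F A8 25 72 09.
Little-endian: lowest address holds the least-significant byte.
Reassemble most-significant byte first: 09 72 25 A8 5F 9C 46 38 → 0x097225A85F9C4638.
0x097225A85F9C4638 = 680647898775176760.

680647898775176760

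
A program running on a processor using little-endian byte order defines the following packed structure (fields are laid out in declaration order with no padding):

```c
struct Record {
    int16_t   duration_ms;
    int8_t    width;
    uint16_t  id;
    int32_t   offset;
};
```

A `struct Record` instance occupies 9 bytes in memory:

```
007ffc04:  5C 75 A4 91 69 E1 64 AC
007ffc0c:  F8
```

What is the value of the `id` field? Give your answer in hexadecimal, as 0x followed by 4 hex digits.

0x6991

`id` follows `duration_ms` (2 B), `width` (1 B), so it starts at offset 2 + 1 = 3 and occupies 2 bytes.
Bytes at offsets 3..4: 91 69.
In little-endian order the low byte comes first in memory.
Reassemble most-significant byte first: 69 91 → 0x6991.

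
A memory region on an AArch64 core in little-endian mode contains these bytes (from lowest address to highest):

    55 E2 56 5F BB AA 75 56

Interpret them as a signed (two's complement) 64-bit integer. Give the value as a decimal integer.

6230073381272085077

In little-endian order the low byte comes first in memory.
Reassemble most-significant byte first: 56 75 AA BB 5F 56 E2 55 → 0x5675AABB5F56E255.
0x5675AABB5F56E255 = 6230073381272085077.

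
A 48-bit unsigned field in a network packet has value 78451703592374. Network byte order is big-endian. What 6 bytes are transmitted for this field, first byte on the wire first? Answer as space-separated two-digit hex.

78451703592374 in hexadecimal, padded to 48 bits, is 0x4759F5ECB5B6.
Split into bytes (most-significant first): 47 59 F5 EC B5 B6.
Big-endian: lowest address holds the most-significant byte.
So the memory order matches the most-significant-first order: 47 59 F5 EC B5 B6.

47 59 F5 EC B5 B6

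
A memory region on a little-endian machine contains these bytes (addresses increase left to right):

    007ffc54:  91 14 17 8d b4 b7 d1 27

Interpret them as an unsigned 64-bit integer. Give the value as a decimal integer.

2869276423700812945

In little-endian order the low byte comes first in memory.
Reassemble most-significant byte first: 27 D1 B7 B4 8D 17 14 91 → 0x27D1B7B48D171491.
0x27D1B7B48D171491 = 2869276423700812945.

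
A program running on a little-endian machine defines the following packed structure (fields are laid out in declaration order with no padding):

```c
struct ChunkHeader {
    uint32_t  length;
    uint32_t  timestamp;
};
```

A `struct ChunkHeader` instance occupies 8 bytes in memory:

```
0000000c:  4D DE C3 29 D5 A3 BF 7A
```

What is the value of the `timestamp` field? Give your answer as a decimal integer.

`timestamp` follows `length` (4 bytes), so it starts at byte offset 4 and occupies 4 bytes.
Bytes at offsets 4..7: D5 A3 BF 7A.
Little-endian: lowest address holds the least-significant byte.
Reassemble most-significant byte first: 7A BF A3 D5 → 0x7ABFA3D5.
0x7ABFA3D5 = 2059379669.

2059379669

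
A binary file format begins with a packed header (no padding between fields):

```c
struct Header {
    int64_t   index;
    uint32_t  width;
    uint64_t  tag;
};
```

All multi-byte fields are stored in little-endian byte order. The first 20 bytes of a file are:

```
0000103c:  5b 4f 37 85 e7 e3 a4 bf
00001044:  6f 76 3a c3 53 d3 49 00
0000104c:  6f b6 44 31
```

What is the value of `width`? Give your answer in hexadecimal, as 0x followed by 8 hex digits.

0xC33A766F

`width` follows `index` (8 bytes), so it starts at byte offset 8 and occupies 4 bytes.
Bytes at offsets 8..11: 6F 76 3A C3.
In little-endian order the low byte comes first in memory.
Reassemble most-significant byte first: C3 3A 76 6F → 0xC33A766F.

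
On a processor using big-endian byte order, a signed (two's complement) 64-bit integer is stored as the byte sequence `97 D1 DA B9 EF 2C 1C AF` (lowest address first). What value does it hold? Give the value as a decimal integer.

-7506978611733455697

Big-endian: lowest address holds the most-significant byte.
The bytes are already most-significant first: 0x97D1DAB9EF2C1CAF.
Top bit is set, so as a signed 64-bit value this is 0x97D1DAB9EF2C1CAF − 2^64 = -7506978611733455697.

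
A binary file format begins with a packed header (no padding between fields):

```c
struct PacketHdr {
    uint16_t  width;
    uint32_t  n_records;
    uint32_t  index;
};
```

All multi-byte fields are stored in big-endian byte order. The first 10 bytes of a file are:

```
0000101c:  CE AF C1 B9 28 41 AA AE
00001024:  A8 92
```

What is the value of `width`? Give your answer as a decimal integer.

`width` is the first field, at byte offset 0, occupying 2 bytes.
Bytes at offsets 0..1: CE AF.
Big-endian: lowest address holds the most-significant byte.
The bytes are already most-significant first: 0xCEAF.
0xCEAF = 52911.

52911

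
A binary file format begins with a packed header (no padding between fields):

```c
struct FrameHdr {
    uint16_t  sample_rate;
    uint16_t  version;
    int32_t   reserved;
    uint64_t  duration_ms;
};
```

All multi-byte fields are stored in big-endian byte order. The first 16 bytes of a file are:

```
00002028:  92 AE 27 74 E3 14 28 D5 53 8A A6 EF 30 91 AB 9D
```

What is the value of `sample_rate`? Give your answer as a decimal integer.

37550

`sample_rate` is the first field, at byte offset 0, occupying 2 bytes.
Bytes at offsets 0..1: 92 AE.
Big-endian: lowest address holds the most-significant byte.
The bytes are already most-significant first: 0x92AE.
0x92AE = 37550.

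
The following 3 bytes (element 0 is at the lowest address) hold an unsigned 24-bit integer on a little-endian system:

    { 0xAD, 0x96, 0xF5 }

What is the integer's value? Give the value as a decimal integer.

Little-endian: lowest address holds the least-significant byte.
Reassemble most-significant byte first: F5 96 AD → 0xF596AD.
0xF596AD = 16094893.

16094893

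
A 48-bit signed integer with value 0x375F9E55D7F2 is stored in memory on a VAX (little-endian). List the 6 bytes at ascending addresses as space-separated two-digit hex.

F2 D7 55 9E 5F 37

Split into bytes (most-significant first): 37 5F 9E 55 D7 F2.
Little-endian: lowest address holds the least-significant byte.
So at ascending addresses the bytes are F2 D7 55 9E 5F 37.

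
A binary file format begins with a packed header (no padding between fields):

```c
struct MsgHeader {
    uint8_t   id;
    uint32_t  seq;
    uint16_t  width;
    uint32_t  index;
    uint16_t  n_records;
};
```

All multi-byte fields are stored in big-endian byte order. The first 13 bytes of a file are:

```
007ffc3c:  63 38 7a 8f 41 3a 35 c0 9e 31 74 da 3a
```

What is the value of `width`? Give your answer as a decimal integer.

14901

`width` follows `id` (1 B), `seq` (4 B), so it starts at offset 1 + 4 = 5 and occupies 2 bytes.
Bytes at offsets 5..6: 3A 35.
Big-endian: lowest address holds the most-significant byte.
The bytes are already most-significant first: 0x3A35.
0x3A35 = 14901.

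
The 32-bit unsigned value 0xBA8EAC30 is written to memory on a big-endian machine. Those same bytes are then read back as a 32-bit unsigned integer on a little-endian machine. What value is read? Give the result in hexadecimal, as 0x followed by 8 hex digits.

0x30AC8EBA

Stored big-endian, the bytes at ascending addresses are BA 8E AC 30.
Read back as little-endian, the first byte is least significant, giving 0x30AC8EBA.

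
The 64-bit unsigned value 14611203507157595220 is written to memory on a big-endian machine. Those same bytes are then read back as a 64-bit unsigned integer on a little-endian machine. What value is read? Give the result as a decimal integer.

6121536627697042890

14611203507157595220 in 64-bit hexadecimal is 0xCAC56C2D2111F454.
Stored big-endian, the bytes at ascending addresses are CA C5 6C 2D 21 11 F4 54.
Read back as little-endian, the first byte is least significant, giving 0x54F411212D6CC5CA.
0x54F411212D6CC5CA = 6121536627697042890.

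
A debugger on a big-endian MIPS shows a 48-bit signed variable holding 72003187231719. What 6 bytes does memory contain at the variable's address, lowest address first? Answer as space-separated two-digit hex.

72003187231719 in hexadecimal, padded to 48 bits, is 0x417C8C65CBE7.
Split into bytes (most-significant first): 41 7C 8C 65 CB E7.
Big-endian: lowest address holds the most-significant byte.
So the memory order matches the most-significant-first order: 41 7C 8C 65 CB E7.

41 7C 8C 65 CB E7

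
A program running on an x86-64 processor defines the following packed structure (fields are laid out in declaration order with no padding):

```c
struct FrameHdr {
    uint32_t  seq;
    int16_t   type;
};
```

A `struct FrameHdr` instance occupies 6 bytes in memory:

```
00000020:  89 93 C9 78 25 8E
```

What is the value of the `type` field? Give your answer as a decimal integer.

-29147

`type` follows `seq` (4 bytes), so it starts at byte offset 4 and occupies 2 bytes.
Bytes at offsets 4..5: 25 8E.
In little-endian order the low byte comes first in memory.
Reassemble most-significant byte first: 8E 25 → 0x8E25.
Top bit is set, so as a signed 16-bit value this is 0x8E25 − 2^16 = -29147.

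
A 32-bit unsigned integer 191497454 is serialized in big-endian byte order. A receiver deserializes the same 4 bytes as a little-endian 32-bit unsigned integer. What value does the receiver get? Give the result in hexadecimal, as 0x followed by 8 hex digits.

0xEE046A0B

191497454 in 32-bit hexadecimal is 0x0B6A04EE.
Stored big-endian, the bytes at ascending addresses are 0B 6A 04 EE.
Read back as little-endian, the first byte is least significant, giving 0xEE046A0B.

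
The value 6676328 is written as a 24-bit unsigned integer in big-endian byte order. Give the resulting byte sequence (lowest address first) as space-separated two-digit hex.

6676328 in hexadecimal, padded to 24 bits, is 0x65DF68.
Split into bytes (most-significant first): 65 DF 68.
Big-endian: lowest address holds the most-significant byte.
So the memory order matches the most-significant-first order: 65 DF 68.

65 DF 68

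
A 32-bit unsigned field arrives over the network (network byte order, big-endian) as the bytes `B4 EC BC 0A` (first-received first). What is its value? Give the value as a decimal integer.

Big-endian: lowest address holds the most-significant byte.
The bytes are already most-significant first: 0xB4ECBC0A.
0xB4ECBC0A = 3035413514.

3035413514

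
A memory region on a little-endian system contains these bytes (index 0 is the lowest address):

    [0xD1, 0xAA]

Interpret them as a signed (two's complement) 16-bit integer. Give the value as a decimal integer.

Little-endian stores the least-significant byte at the lowest address.
Reassemble most-significant byte first: AA D1 → 0xAAD1.
Top bit is set, so as a signed 16-bit value this is 0xAAD1 − 2^16 = -21807.

-21807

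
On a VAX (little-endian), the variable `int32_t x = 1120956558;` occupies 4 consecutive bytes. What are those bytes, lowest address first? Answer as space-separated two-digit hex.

1120956558 in hexadecimal, padded to 32 bits, is 0x42D0708E.
Split into bytes (most-significant first): 42 D0 70 8E.
Little-endian stores the least-significant byte at the lowest address.
So at ascending addresses the bytes are 8E 70 D0 42.

8E 70 D0 42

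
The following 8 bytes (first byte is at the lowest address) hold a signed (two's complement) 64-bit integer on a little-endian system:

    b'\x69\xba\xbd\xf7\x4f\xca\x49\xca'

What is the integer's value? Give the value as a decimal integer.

Little-endian: lowest address holds the least-significant byte.
Reassemble most-significant byte first: CA 49 CA 4F F7 BD BA 69 → 0xCA49CA4FF7BDBA69.
Top bit is set, so as a signed 64-bit value this is 0xCA49CA4FF7BDBA69 − 2^64 = -3870339959940597143.

-3870339959940597143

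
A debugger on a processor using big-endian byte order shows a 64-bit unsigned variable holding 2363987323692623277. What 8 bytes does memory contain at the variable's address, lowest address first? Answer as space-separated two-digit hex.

2363987323692623277 in hexadecimal, padded to 64 bits, is 0x20CE91F22A39A5AD.
Split into bytes (most-significant first): 20 CE 91 F2 2A 39 A5 AD.
Big-endian stores the most-significant byte at the lowest address.
So the memory order matches the most-significant-first order: 20 CE 91 F2 2A 39 A5 AD.

20 CE 91 F2 2A 39 A5 AD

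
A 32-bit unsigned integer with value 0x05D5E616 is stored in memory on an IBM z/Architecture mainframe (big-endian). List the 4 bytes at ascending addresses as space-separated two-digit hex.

Split into bytes (most-significant first): 05 D5 E6 16.
In big-endian order the high byte comes first in memory.
So the memory order matches the most-significant-first order: 05 D5 E6 16.

05 D5 E6 16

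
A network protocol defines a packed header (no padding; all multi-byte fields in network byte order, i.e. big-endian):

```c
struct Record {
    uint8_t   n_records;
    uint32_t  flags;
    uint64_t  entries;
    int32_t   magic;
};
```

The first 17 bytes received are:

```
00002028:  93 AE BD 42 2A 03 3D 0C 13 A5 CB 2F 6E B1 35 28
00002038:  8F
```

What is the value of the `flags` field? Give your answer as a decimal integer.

`flags` follows `n_records` (1 byte), so it starts at byte offset 1 and occupies 4 bytes.
Bytes at offsets 1..4: AE BD 42 2A.
In big-endian order the high byte comes first in memory.
The bytes are already most-significant first: 0xAEBD422A.
0xAEBD422A = 2931638826.

2931638826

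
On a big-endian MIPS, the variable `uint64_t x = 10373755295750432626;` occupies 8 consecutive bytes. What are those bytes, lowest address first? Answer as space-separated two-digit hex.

8F F6 FB 7A 9E 08 27 72

10373755295750432626 in hexadecimal, padded to 64 bits, is 0x8FF6FB7A9E082772.
Split into bytes (most-significant first): 8F F6 FB 7A 9E 08 27 72.
Big-endian: lowest address holds the most-significant byte.
So the memory order matches the most-significant-first order: 8F F6 FB 7A 9E 08 27 72.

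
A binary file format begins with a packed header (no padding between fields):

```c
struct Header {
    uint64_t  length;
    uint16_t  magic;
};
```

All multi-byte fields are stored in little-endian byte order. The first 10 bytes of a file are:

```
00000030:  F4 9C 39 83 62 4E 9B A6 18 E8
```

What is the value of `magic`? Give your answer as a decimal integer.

59416

`magic` follows `length` (8 bytes), so it starts at byte offset 8 and occupies 2 bytes.
Bytes at offsets 8..9: 18 E8.
Little-endian stores the least-significant byte at the lowest address.
Reassemble most-significant byte first: E8 18 → 0xE818.
0xE818 = 59416.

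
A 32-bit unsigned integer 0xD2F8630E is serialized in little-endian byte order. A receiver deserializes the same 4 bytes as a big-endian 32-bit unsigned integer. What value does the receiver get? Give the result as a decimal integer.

Stored little-endian, the bytes at ascending addresses are 0E 63 F8 D2.
Read back as big-endian, the last byte is least significant, giving 0x0E63F8D2.
0x0E63F8D2 = 241432786.

241432786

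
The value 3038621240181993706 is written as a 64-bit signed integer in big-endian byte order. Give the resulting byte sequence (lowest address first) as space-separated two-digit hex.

3038621240181993706 in hexadecimal, padded to 64 bits, is 0x2A2B59EB2C0130EA.
Split into bytes (most-significant first): 2A 2B 59 EB 2C 01 30 EA.
In big-endian order the high byte comes first in memory.
So the memory order matches the most-significant-first order: 2A 2B 59 EB 2C 01 30 EA.

2A 2B 59 EB 2C 01 30 EA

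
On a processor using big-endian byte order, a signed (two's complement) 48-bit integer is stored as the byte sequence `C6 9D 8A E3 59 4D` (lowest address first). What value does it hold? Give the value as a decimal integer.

-63095034390195

Big-endian stores the most-significant byte at the lowest address.
The bytes are already most-significant first: 0xC69D8AE3594D.
Top bit is set, so as a signed 48-bit value this is 0xC69D8AE3594D − 2^48 = -63095034390195.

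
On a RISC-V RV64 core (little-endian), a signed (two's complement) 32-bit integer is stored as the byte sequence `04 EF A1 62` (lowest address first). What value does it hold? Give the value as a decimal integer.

In little-endian order the low byte comes first in memory.
Reassemble most-significant byte first: 62 A1 EF 04 → 0x62A1EF04.
0x62A1EF04 = 1654779652.

1654779652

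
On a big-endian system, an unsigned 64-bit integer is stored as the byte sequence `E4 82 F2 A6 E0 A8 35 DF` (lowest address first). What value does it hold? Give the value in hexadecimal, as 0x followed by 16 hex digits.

0xE482F2A6E0A835DF

Big-endian: lowest address holds the most-significant byte.
The bytes are already most-significant first: 0xE482F2A6E0A835DF.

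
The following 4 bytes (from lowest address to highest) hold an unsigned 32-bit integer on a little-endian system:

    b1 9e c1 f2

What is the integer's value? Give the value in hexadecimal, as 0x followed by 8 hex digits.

0xF2C19EB1

Little-endian stores the least-significant byte at the lowest address.
Reassemble most-significant byte first: F2 C1 9E B1 → 0xF2C19EB1.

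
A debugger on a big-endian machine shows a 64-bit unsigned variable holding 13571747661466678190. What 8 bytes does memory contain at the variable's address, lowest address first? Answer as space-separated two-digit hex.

BC 58 88 97 86 F5 B3 AE

13571747661466678190 in hexadecimal, padded to 64 bits, is 0xBC58889786F5B3AE.
Split into bytes (most-significant first): BC 58 88 97 86 F5 B3 AE.
Big-endian stores the most-significant byte at the lowest address.
So the memory order matches the most-significant-first order: BC 58 88 97 86 F5 B3 AE.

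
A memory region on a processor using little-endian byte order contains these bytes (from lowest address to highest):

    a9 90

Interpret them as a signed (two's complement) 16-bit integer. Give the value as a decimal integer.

In little-endian order the low byte comes first in memory.
Reassemble most-significant byte first: 90 A9 → 0x90A9.
Top bit is set, so as a signed 16-bit value this is 0x90A9 − 2^16 = -28503.

-28503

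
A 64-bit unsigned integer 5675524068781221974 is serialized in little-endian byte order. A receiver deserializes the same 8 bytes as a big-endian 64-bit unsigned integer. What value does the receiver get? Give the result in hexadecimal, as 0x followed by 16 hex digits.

0x5668E2011283C34E

5675524068781221974 in 64-bit hexadecimal is 0x4EC3831201E26856.
Stored little-endian, the bytes at ascending addresses are 56 68 E2 01 12 83 C3 4E.
Read back as big-endian, the last byte is least significant, giving 0x5668E2011283C34E.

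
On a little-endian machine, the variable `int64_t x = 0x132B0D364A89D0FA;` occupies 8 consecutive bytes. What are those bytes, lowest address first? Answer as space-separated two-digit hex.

FA D0 89 4A 36 0D 2B 13

Split into bytes (most-significant first): 13 2B 0D 36 4A 89 D0 FA.
Little-endian: lowest address holds the least-significant byte.
So at ascending addresses the bytes are FA D0 89 4A 36 0D 2B 13.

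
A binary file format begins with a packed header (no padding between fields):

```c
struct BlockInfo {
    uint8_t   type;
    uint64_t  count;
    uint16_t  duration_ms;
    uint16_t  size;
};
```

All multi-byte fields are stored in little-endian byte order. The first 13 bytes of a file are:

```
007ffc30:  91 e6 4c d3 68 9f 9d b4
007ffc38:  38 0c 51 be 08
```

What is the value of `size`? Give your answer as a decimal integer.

`size` follows `type` (1 B), `count` (8 B), `duration_ms` (2 B), so it starts at offset 1 + 8 + 2 = 11 and occupies 2 bytes.
Bytes at offsets 11..12: BE 08.
Little-endian: lowest address holds the least-significant byte.
Reassemble most-significant byte first: 08 BE → 0x08BE.
0x08BE = 2238.

2238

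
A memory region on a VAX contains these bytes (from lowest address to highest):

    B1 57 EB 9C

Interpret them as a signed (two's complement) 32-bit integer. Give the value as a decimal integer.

In little-endian order the low byte comes first in memory.
Reassemble most-significant byte first: 9C EB 57 B1 → 0x9CEB57B1.
Top bit is set, so as a signed 32-bit value this is 0x9CEB57B1 − 2^32 = -1662298191.

-1662298191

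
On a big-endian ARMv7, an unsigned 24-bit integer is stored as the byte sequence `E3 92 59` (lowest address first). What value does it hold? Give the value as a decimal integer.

In big-endian order the high byte comes first in memory.
The bytes are already most-significant first: 0xE39259.
0xE39259 = 14914137.

14914137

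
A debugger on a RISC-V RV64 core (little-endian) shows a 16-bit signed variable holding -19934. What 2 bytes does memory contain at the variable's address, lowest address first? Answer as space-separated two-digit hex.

22 B2

Two's complement of -19934 in 16 bits: 19934 = 0x4DDE; invert → 0xB221; add 1 → 0xB222.
Split into bytes (most-significant first): B2 22.
In little-endian order the low byte comes first in memory.
So at ascending addresses the bytes are 22 B2.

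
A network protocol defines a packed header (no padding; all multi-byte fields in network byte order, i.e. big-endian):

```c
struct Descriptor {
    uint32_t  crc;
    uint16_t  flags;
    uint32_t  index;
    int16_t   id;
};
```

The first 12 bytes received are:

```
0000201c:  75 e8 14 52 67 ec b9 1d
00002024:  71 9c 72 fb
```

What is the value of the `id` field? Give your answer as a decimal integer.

`id` follows `crc` (4 B), `flags` (2 B), `index` (4 B), so it starts at offset 4 + 2 + 4 = 10 and occupies 2 bytes.
Bytes at offsets 10..11: 72 FB.
Big-endian: lowest address holds the most-significant byte.
The bytes are already most-significant first: 0x72FB.
0x72FB = 29435.

29435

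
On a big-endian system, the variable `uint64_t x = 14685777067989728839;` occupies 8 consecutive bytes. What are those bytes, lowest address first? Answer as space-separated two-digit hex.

14685777067989728839 in hexadecimal, padded to 64 bits, is 0xCBCE5C6F4C1AFE47.
Split into bytes (most-significant first): CB CE 5C 6F 4C 1A FE 47.
Big-endian stores the most-significant byte at the lowest address.
So the memory order matches the most-significant-first order: CB CE 5C 6F 4C 1A FE 47.

CB CE 5C 6F 4C 1A FE 47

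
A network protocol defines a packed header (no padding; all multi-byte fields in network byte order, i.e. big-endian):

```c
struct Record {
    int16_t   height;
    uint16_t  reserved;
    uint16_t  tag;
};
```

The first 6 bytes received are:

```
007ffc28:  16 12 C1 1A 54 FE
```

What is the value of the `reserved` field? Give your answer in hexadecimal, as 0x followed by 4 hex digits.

`reserved` follows `height` (2 bytes), so it starts at byte offset 2 and occupies 2 bytes.
Bytes at offsets 2..3: C1 1A.
In big-endian order the high byte comes first in memory.
The bytes are already most-significant first: 0xC11A.

0xC11A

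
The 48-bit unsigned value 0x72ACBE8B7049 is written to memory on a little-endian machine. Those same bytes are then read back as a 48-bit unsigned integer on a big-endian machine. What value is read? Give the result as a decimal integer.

80747729693810

Stored little-endian, the bytes at ascending addresses are 49 70 8B BE AC 72.
Read back as big-endian, the last byte is least significant, giving 0x49708BBEAC72.
0x49708BBEAC72 = 80747729693810.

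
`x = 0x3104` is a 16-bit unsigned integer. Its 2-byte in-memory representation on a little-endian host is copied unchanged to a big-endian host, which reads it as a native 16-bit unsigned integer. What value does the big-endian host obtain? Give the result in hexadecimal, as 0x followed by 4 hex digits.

0x0431

Stored little-endian, the bytes at ascending addresses are 04 31.
Read back as big-endian, the last byte is least significant, giving 0x0431.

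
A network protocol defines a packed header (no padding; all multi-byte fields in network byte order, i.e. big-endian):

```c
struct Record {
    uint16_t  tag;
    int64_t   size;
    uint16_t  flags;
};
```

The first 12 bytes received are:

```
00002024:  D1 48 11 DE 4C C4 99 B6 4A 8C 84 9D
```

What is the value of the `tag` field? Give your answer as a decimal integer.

`tag` is the first field, at byte offset 0, occupying 2 bytes.
Bytes at offsets 0..1: D1 48.
In big-endian order the high byte comes first in memory.
The bytes are already most-significant first: 0xD148.
0xD148 = 53576.

53576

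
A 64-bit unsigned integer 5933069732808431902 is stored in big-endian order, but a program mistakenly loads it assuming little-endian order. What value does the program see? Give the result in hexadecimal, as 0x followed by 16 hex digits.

5933069732808431902 in 64-bit hexadecimal is 0x52567F7CBBAB191E.
Stored big-endian, the bytes at ascending addresses are 52 56 7F 7C BB AB 19 1E.
Read back as little-endian, the first byte is least significant, giving 0x1E19ABBB7C7F5652.

0x1E19ABBB7C7F5652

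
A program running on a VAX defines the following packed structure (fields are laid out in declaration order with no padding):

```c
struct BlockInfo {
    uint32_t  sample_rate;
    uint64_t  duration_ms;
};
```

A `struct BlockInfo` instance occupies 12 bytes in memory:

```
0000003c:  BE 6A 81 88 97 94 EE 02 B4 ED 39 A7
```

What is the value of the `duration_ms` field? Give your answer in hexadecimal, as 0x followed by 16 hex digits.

`duration_ms` follows `sample_rate` (4 bytes), so it starts at byte offset 4 and occupies 8 bytes.
Bytes at offsets 4..11: 97 94 EE 02 B4 ED 39 A7.
In little-endian order the low byte comes first in memory.
Reassemble most-significant byte first: A7 39 ED B4 02 EE 94 97 → 0xA739EDB402EE9497.

0xA739EDB402EE9497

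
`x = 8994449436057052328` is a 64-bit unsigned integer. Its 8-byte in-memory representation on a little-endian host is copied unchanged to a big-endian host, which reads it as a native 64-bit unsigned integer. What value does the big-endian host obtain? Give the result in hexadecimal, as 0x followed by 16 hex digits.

8994449436057052328 in 64-bit hexadecimal is 0x7CD2B41B8264A4A8.
Stored little-endian, the bytes at ascending addresses are A8 A4 64 82 1B B4 D2 7C.
Read back as big-endian, the last byte is least significant, giving 0xA8A464821BB4D27C.

0xA8A464821BB4D27C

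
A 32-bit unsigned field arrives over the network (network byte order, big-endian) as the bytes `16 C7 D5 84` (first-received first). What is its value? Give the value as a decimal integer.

382195076

In big-endian order the high byte comes first in memory.
The bytes are already most-significant first: 0x16C7D584.
0x16C7D584 = 382195076.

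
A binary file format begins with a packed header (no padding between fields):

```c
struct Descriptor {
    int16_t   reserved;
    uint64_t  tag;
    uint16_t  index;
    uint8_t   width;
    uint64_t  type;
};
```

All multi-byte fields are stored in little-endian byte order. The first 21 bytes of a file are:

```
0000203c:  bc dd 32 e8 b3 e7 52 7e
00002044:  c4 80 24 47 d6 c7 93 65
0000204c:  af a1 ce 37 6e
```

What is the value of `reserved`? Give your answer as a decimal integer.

-8772

`reserved` is the first field, at byte offset 0, occupying 2 bytes.
Bytes at offsets 0..1: BC DD.
Little-endian stores the least-significant byte at the lowest address.
Reassemble most-significant byte first: DD BC → 0xDDBC.
Top bit is set, so as a signed 16-bit value this is 0xDDBC − 2^16 = -8772.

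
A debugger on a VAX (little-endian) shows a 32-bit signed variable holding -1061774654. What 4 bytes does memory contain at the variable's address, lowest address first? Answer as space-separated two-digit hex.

C2 9A B6 C0

Two's complement of -1061774654 in 32 bits: 1061774654 = 0x3F49653E; invert → 0xC0B69AC1; add 1 → 0xC0B69AC2.
Split into bytes (most-significant first): C0 B6 9A C2.
In little-endian order the low byte comes first in memory.
So at ascending addresses the bytes are C2 9A B6 C0.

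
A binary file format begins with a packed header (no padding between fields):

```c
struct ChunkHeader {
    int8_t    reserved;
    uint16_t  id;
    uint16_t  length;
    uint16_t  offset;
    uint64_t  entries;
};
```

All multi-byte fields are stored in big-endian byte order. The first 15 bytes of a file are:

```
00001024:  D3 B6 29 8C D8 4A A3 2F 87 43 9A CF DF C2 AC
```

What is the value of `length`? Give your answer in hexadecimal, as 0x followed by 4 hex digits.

`length` follows `reserved` (1 B), `id` (2 B), so it starts at offset 1 + 2 = 3 and occupies 2 bytes.
Bytes at offsets 3..4: 8C D8.
Big-endian: lowest address holds the most-significant byte.
The bytes are already most-significant first: 0x8CD8.

0x8CD8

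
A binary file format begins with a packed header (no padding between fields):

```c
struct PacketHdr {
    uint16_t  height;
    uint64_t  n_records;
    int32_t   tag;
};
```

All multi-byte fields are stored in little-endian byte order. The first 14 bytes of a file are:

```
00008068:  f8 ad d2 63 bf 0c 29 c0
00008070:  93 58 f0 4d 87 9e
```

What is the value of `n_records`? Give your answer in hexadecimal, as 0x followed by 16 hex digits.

0x5893C0290CBF63D2

`n_records` follows `height` (2 bytes), so it starts at byte offset 2 and occupies 8 bytes.
Bytes at offsets 2..9: D2 63 BF 0C 29 C0 93 58.
In little-endian order the low byte comes first in memory.
Reassemble most-significant byte first: 58 93 C0 29 0C BF 63 D2 → 0x5893C0290CBF63D2.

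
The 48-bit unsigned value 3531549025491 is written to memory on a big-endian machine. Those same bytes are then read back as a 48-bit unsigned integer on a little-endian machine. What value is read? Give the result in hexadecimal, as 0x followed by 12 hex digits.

3531549025491 in 48-bit hexadecimal is 0x033640B9A4D3.
Stored big-endian, the bytes at ascending addresses are 03 36 40 B9 A4 D3.
Read back as little-endian, the first byte is least significant, giving 0xD3A4B9403603.

0xD3A4B9403603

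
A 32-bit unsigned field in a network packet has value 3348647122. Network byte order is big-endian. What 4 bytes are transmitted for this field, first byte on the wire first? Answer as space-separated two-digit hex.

3348647122 in hexadecimal, padded to 32 bits, is 0xC7984CD2.
Split into bytes (most-significant first): C7 98 4C D2.
Big-endian: lowest address holds the most-significant byte.
So the memory order matches the most-significant-first order: C7 98 4C D2.

C7 98 4C D2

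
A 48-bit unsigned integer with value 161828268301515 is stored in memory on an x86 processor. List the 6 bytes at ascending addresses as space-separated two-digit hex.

CB 5C 72 94 2E 93

161828268301515 in hexadecimal, padded to 48 bits, is 0x932E94725CCB.
Split into bytes (most-significant first): 93 2E 94 72 5C CB.
Little-endian stores the least-significant byte at the lowest address.
So at ascending addresses the bytes are CB 5C 72 94 2E 93.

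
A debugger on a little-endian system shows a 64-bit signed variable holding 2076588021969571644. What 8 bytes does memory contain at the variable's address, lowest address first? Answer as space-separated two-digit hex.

3C CF 53 C2 CD 85 D1 1C

2076588021969571644 in hexadecimal, padded to 64 bits, is 0x1CD185CDC253CF3C.
Split into bytes (most-significant first): 1C D1 85 CD C2 53 CF 3C.
Little-endian: lowest address holds the least-significant byte.
So at ascending addresses the bytes are 3C CF 53 C2 CD 85 D1 1C.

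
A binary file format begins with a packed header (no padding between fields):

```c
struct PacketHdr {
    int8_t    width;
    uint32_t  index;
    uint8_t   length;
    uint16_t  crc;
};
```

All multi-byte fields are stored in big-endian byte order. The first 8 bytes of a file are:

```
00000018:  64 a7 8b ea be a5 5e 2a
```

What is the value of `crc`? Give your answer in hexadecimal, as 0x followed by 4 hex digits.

0x5E2A

`crc` follows `width` (1 B), `index` (4 B), `length` (1 B), so it starts at offset 1 + 4 + 1 = 6 and occupies 2 bytes.
Bytes at offsets 6..7: 5E 2A.
Big-endian: lowest address holds the most-significant byte.
The bytes are already most-significant first: 0x5E2A.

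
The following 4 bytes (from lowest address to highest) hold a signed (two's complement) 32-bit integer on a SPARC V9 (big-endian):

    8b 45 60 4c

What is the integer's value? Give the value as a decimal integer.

Big-endian stores the most-significant byte at the lowest address.
The bytes are already most-significant first: 0x8B45604C.
Top bit is set, so as a signed 32-bit value this is 0x8B45604C − 2^32 = -1958387636.

-1958387636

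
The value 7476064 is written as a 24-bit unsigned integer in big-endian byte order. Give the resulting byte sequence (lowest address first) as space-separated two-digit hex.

7476064 in hexadecimal, padded to 24 bits, is 0x721360.
Split into bytes (most-significant first): 72 13 60.
Big-endian: lowest address holds the most-significant byte.
So the memory order matches the most-significant-first order: 72 13 60.

72 13 60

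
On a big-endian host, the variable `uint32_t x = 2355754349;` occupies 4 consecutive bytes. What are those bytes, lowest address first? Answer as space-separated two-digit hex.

8C 69 F5 6D

2355754349 in hexadecimal, padded to 32 bits, is 0x8C69F56D.
Split into bytes (most-significant first): 8C 69 F5 6D.
In big-endian order the high byte comes first in memory.
So the memory order matches the most-significant-first order: 8C 69 F5 6D.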